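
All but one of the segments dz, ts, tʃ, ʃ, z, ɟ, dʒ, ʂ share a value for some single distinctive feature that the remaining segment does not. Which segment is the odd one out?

ɟ

The remaining segments after removing /ɟ/ share [+strident]; /ɟ/ (voiced palatal stop) is [−strident]. For every other candidate removal, the leftover set fails to share any single feature value that the removed segment lacks.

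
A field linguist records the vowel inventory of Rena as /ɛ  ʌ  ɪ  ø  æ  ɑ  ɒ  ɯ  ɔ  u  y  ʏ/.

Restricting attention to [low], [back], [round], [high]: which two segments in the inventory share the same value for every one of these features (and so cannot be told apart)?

On the given features, /y/ and /ʏ/ have an identical profile: [-low], [-back], [+round], [+high]. No other two segments in the inventory coincide on all 4 features. (They do differ in [tense], which is not among the given features.)

y, ʏ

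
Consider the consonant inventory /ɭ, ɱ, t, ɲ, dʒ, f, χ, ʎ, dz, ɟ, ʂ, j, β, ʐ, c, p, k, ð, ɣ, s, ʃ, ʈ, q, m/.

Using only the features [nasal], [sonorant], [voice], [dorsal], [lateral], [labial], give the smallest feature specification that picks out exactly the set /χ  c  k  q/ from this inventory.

[−voice, +dorsal]

/χ, c, k, q/ are all [−voice], [+dorsal], and no other segment in the inventory matches both values. Dropping any one of them over-generates: [+dorsal] alone would also admit /ɲ, ʎ, ɟ, j, …/; [−voice] alone would also admit /t, f, ʂ, p, …/. No other single listed feature picks out exactly this set either, so fewer than two features will not do.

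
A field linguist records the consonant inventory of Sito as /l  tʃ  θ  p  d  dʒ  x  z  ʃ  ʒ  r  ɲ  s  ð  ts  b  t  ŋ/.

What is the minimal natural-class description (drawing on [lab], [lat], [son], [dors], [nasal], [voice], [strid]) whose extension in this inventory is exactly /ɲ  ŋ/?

[+nasal]

/ɲ, ŋ/ are exactly the [+nasal] segments in the inventory, so a single feature suffices.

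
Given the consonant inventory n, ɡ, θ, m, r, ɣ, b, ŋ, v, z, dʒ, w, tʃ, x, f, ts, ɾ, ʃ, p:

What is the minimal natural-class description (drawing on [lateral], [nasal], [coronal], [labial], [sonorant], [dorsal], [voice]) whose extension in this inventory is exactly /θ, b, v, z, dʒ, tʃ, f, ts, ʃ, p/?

Every target segment is [-sonorant], [-dorsal]; each remaining inventory member fails at least one of these. Each conjunct is needed — [-dorsal] alone would also admit /n, m, r, ɾ/; [-sonorant] alone would also admit /ɡ, ɣ, x/ — and no other single listed feature has exactly this extension, so two is the minimum.

[-sonorant, -dorsal]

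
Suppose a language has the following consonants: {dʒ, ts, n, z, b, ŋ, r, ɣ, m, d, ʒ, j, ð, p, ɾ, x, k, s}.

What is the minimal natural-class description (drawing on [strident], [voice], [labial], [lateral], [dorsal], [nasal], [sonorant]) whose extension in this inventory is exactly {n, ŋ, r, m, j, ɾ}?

[+sonorant]

The target set is precisely the extension of [+sonorant] in this inventory.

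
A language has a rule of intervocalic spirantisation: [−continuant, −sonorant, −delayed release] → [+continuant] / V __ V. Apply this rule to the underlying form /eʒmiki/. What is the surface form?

[eʒmixi]

The only segment in the rule's environment that also matches [−continuant, −sonorant, −delayed release] is /k/. Applying [+continuant] turns the voiceless velar stop into /x/ (voiceless velar fricative), giving [eʒmixi].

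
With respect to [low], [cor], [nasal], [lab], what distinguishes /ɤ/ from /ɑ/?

[low]

/ɤ/ (mid back unrounded tense vowel) and /ɑ/ (low back unrounded vowel) agree on [−coronal], [−nasal], [−labial]. They differ on [low] (/ɤ/ [−], /ɑ/ [+]).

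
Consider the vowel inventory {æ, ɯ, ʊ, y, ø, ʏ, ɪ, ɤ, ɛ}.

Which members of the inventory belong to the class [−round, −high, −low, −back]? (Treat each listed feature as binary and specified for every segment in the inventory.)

Checking each segment against [−round], [−high], [−low], [−back]: /ɛ/ (mid front unrounded lax vowel) satisfies every feature; every other segment in the inventory fails at least one.

ɛ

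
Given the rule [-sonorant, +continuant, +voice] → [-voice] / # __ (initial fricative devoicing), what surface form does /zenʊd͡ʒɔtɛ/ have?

Only the initial segment /z/ is both word-initial and matches the structural description. It is a voiced alveolar fricative, so [-sonorant, +continuant, +voice] holds; changing it to [-voice] with all other features held fixed yields /s/ (voiceless alveolar fricative). No other segment meets both the structural description and the environment, so the output is [senʊd͡ʒɔtɛ].

[senʊd͡ʒɔtɛ]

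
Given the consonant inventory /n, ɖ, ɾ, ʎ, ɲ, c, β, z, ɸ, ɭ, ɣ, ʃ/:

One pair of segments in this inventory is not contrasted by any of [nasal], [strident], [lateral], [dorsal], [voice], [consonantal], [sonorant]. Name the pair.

β, ɖ

On the given features, /β/ and /ɖ/ have an identical profile: [-nasal], [-strident], [-lateral], [-dorsal], [+voice], [+consonantal], [-sonorant]. No other two segments in the inventory coincide on all 7 features. (They do differ in [continuant], [labial] and [coronal], which are not among the given features.)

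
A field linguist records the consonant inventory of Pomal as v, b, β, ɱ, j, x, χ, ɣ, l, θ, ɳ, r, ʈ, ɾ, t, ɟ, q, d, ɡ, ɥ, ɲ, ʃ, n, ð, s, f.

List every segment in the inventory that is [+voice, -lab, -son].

Checking each segment against [+voice], [-labial], [-sonorant]: /ɣ/ (voiced velar fricative), /ɟ/ (voiced palatal stop), /d/ (voiced alveolar stop), /ɡ/ (voiced velar stop), /ð/ (voiced dental fricative) satisfy every feature; every other segment in the inventory fails at least one.

ɣ, ɟ, d, ɡ, ð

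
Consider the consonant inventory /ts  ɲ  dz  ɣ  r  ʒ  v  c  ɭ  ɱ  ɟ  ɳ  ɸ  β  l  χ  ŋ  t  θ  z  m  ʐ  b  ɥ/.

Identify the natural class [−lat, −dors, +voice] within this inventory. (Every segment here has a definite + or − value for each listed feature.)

dz, r, ʒ, v, ɱ, ɳ, β, z, m, ʐ, b

Eliminate segments failing any feature: /ts, ɸ, t, θ/ are [−voice]; /ɲ, ɣ, c, ɟ, χ, ŋ, ɥ/ are [+dorsal]; /ɭ, l/ are [+lateral]. The remaining /dz, r, ʒ, v, ɱ, ɳ, β, z, m, ʐ, b/ satisfy [−lateral], [−dorsal], [+voice].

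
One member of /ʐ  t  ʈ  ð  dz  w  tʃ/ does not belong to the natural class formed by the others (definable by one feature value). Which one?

w

The remaining segments after removing /w/ share [-sonorant]; /w/ (labial-velar glide) is [+sonorant]. For every other candidate removal, the leftover set fails to share any single feature value that the removed segment lacks.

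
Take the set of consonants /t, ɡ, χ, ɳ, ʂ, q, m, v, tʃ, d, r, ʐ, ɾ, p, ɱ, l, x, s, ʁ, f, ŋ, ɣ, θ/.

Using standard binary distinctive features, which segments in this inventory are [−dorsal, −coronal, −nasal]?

First, the [−dorsal] segments are /t, ɳ, ʂ, m, v, tʃ, d, r, ʐ, ɾ, p, ɱ, l, s, f, θ/.
Of those, [−coronal] gives /m, v, p, ɱ, f/.
Of those, [−nasal] leaves /v, p, f/.

v, p, f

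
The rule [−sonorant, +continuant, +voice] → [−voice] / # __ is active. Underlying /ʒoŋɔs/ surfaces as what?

Only the initial segment /ʒ/ is both word-initial and matches the structural description. It is a voiced postalveolar fricative, so [−sonorant, +continuant, +voice] holds; changing it to [−voice] with all other features held fixed yields /ʃ/ (voiceless postalveolar fricative). No other segment meets both the structural description and the environment, so the output is [ʃoŋɔs].

[ʃoŋɔs]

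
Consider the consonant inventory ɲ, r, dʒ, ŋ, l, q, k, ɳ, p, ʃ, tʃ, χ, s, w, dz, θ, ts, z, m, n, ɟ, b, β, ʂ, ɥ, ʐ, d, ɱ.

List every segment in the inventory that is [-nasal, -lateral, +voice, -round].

Eliminate segments failing any feature: /ɲ, ŋ, ɳ, m, n, ɱ/ are [+nasal]; /l/ is [+lateral]; /q, k, p, ʃ, tʃ, χ, s, θ, ts, ʂ/ are [-voice]; /w, ɥ/ are [+round]. The remaining /r, dʒ, dz, z, ɟ, b, β, ʐ, d/ satisfy [-nasal], [-lateral], [+voice], [-round].

r, dʒ, dz, z, ɟ, b, β, ʐ, d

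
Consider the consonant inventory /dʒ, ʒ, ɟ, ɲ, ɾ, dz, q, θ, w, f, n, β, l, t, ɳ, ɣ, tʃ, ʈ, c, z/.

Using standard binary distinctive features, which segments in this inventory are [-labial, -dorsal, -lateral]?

dʒ, ʒ, ɾ, dz, θ, n, t, ɳ, tʃ, ʈ, z

Among the inventory, the [-labial] segments are /dʒ, ʒ, ɟ, ɲ, ɾ, dz, q, θ, n, l, t, ɳ, ɣ, tʃ, ʈ, c, z/.
Within that set, [-dorsal] gives /dʒ, ʒ, ɾ, dz, θ, n, l, t, ɳ, tʃ, ʈ, z/.
Then [-lateral] leaves /dʒ, ʒ, ɾ, dz, θ, n, t, ɳ, tʃ, ʈ, z/.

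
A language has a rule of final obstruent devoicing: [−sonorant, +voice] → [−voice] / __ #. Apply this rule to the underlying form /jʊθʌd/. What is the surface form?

[jʊθʌt]

/d/ satisfies [−sonorant, +voice] and sits in __ #. The [−voice] counterpart of the voiced alveolar stop is /t/. Other segments in /jʊθʌd/ either fail the structural description or are not in the environment, so the surface form is [jʊθʌt].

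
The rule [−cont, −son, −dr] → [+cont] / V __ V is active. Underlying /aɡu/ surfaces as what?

[aɣu]

Only /ɡ/ occurs between two vowels (/a/ __ /u/) and matches the structural description. It is a voiced velar stop, so [−cont, −son, −dr] holds; changing it to [+continuant] with all other features held fixed yields /ɣ/ (voiced velar fricative). No other segment meets both the structural description and the environment, so the output is [aɣu].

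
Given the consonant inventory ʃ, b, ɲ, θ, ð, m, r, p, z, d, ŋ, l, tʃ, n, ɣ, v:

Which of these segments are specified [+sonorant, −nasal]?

Eliminate segments failing any feature: /ʃ, b, θ, ð, p, z, d, tʃ, ɣ, v/ are [−sonorant]; /ɲ, m, ŋ, n/ are [+nasal]. The remaining /r, l/ satisfy [+sonorant], [−nasal].

r, l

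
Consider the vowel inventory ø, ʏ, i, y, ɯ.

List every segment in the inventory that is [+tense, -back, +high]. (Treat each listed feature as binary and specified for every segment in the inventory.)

The [+tense] segments are /ø, i, y, ɯ/.
Then [-back] gives /ø, i, y/.
Intersecting with [+high] leaves /i, y/.

i, y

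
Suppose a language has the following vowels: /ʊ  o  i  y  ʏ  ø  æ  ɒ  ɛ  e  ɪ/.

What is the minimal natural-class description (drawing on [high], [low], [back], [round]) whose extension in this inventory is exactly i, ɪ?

[+high, -round]

/i, ɪ/ are all [+high], [-round], and no other segment in the inventory matches both values. Dropping any one of them over-generates: [-round] alone would also admit /æ, ɛ, e/; [+high] alone would also admit /ʊ, y, ʏ/. No other single listed feature picks out exactly this set either, so fewer than two features will not do.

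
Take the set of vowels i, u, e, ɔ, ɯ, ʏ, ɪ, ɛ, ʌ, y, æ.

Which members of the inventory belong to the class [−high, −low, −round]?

e, ɛ, ʌ

First, the [−high] segments are /e, ɔ, ɛ, ʌ, æ/.
Among these, [−low] gives /e, ɔ, ɛ, ʌ/.
Then [−round] leaves /e, ɛ, ʌ/.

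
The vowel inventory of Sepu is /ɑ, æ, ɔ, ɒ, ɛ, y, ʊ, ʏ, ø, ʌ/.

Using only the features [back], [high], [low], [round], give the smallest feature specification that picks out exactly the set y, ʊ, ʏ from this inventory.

/y, ʊ, ʏ/ are exactly the [+high] segments in the inventory, so a single feature suffices.

[+high]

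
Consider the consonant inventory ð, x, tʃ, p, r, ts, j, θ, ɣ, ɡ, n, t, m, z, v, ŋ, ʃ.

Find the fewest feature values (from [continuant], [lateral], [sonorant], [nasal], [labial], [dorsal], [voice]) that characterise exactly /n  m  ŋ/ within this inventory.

/n, m, ŋ/ are exactly the [+nasal] segments in the inventory, so a single feature suffices.

[+nasal]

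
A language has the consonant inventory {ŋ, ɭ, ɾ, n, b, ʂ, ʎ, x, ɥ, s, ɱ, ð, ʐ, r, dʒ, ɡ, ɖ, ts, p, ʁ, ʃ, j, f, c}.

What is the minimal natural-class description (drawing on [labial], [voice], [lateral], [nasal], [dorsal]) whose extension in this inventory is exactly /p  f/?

[−voice, +labial]

Every target segment is [−voice], [+labial]; each remaining inventory member fails at least one of these. Each conjunct is needed — [+labial] alone would also admit /b, ɥ, ɱ/; [−voice] alone would also admit /ʂ, x, s, ts, …/ — and no other single listed feature has exactly this extension, so two is the minimum.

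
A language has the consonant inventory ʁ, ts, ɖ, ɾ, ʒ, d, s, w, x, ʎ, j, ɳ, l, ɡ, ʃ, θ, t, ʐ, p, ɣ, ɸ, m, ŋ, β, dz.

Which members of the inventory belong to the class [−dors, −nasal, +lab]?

Eliminate segments failing any feature: /ʁ, w, x, ʎ, j, ɡ, ɣ, ŋ/ are [+dorsal]; /ts, ɖ, ɾ, ʒ, d, s, l, ʃ, θ, t, ʐ, dz/ are [−labial]; /ɳ, m/ are [+nasal]. The remaining /p, ɸ, β/ satisfy [−dorsal], [−nasal], [+labial].

p, ɸ, β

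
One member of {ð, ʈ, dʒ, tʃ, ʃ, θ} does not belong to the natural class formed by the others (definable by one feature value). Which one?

ʈ

[distributed] groups all but one: /θ, ʃ, tʃ, dʒ, ð/ share [+distributed] while /ʈ/ (voiceless retroflex stop) alone is [−distributed]. Removing any other segment would not leave a single-feature class that excludes it.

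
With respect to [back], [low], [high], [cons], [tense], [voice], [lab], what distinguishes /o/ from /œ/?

[back], [tense]

/o/ (mid back rounded tense vowel) and /œ/ (mid front rounded lax vowel) agree on [−low], [−high], [−consonantal], [+voice], [+labial]. They differ on [back] (/o/ [+], /œ/ [−]), [tense] (/o/ [+], /œ/ [−]).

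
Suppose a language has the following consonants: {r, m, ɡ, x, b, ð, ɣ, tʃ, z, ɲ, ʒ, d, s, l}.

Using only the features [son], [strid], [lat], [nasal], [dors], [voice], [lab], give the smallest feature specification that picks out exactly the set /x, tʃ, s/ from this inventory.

The target set is precisely the extension of [-voice] in this inventory.

[-voice]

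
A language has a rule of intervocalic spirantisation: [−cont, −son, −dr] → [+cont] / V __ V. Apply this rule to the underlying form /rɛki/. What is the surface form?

/k/ satisfies [−cont, −son, −dr] and sits in V __ V. The [+continuant] counterpart of the voiceless velar stop is /x/. Other segments in /rɛki/ either fail the structural description or are not in the environment, so the surface form is [rɛxi].

[rɛxi]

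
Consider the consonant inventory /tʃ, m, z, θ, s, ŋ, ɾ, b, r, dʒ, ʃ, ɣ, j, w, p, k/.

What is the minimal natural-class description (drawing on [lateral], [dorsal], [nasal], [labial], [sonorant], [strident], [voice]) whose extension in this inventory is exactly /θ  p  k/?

[−voice, −strident]

The class [−voice], [−strident] has exactly /θ, p, k/ as its extension in this inventory. No smaller conjunction from the listed features achieves this: [−strident] alone would also admit /m, ŋ, ɾ, b, …/; [−voice] alone would also admit /tʃ, s, ʃ/; and checking the remaining single features turns up none with this extension.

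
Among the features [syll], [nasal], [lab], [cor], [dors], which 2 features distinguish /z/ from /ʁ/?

/z/ (voiced alveolar fricative) and /ʁ/ (voiced uvular fricative) agree on [−syllabic], [−nasal], [−labial]. They differ on [coronal] (/z/ [+], /ʁ/ [−]), [dorsal] (/z/ [−], /ʁ/ [+]).

[coronal], [dorsal]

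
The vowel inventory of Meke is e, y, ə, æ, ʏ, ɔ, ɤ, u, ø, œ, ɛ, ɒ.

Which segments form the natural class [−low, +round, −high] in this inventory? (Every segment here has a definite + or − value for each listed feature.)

The [−low] segments are /e, y, ə, ʏ, ɔ, ɤ, u, ø, œ, ɛ/.
Among these, [+round] gives /y, ʏ, ɔ, u, ø, œ/.
Of those, [−high] leaves /ɔ, ø, œ/.

ɔ, ø, œ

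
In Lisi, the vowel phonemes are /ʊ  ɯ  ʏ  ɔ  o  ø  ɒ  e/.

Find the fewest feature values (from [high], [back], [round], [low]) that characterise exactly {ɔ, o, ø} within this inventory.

The class [-high], [-low], [+round] has exactly /ɔ, o, ø/ as its extension in this inventory. No smaller conjunction from the listed features achieves this: [-low, +round] alone would also admit /ʊ, ʏ/; [-high, +round] alone would also admit /ɒ/; [-high, -low] alone would also admit /e/; and checking the remaining two-feature bundles turns up none with this extension.

[-high, -low, +round]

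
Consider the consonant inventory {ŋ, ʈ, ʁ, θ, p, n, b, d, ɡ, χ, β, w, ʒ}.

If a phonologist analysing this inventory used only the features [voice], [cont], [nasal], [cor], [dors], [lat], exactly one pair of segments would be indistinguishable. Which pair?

ʁ, w

On the given features, /ʁ/ and /w/ have an identical profile: [+voice], [+continuant], [-nasal], [-coronal], [+dorsal], [-lateral]. No other two segments in the inventory coincide on all 6 features. (They do differ in [labial], [round] and [high], which are not among the given features.)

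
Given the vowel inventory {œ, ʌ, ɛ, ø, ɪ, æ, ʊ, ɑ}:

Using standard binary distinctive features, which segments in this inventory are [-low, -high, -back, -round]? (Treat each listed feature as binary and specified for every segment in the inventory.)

Among the inventory, the [-low] segments are /œ, ʌ, ɛ, ø, ɪ, ʊ/.
Within that set, [-high] gives /œ, ʌ, ɛ, ø/.
Within that set, [-back] gives /œ, ɛ, ø/.
Then [-round] leaves /ɛ/.

ɛ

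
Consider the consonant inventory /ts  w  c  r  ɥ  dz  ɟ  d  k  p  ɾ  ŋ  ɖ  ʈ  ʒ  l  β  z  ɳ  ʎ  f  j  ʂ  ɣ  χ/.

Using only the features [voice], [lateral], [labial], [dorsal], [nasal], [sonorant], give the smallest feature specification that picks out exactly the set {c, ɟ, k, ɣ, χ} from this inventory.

/c, ɟ, k, ɣ, χ/ are all [−sonorant], [+dorsal], and no other segment in the inventory matches both values. Dropping any one of them over-generates: [+dorsal] alone would also admit /w, ɥ, ŋ, ʎ, …/; [−sonorant] alone would also admit /ts, dz, d, p, …/. No other single listed feature picks out exactly this set either, so fewer than two features will not do.

[−sonorant, +dorsal]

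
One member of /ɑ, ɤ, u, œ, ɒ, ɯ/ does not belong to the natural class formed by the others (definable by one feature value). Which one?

/ɯ, u, ɒ, ɑ, ɤ/ are all [+back], but /œ/ (mid front rounded lax vowel) is [−back]. No other single segment can be removed to leave a set sharing one feature value that the removed segment lacks, so /œ/ is the odd one out.

œ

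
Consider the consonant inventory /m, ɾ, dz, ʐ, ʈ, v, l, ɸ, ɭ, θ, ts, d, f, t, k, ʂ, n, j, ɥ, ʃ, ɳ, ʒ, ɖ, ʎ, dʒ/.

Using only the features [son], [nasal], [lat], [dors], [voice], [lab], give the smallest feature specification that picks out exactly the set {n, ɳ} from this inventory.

The class [+nasal], [−labial] has exactly /n, ɳ/ as its extension in this inventory. No smaller conjunction from the listed features achieves this: [−labial] alone would also admit /ɾ, dz, ʐ, ʈ, …/; [+nasal] alone would also admit /m/; and checking the remaining single features turns up none with this extension.

[+nasal, −lab]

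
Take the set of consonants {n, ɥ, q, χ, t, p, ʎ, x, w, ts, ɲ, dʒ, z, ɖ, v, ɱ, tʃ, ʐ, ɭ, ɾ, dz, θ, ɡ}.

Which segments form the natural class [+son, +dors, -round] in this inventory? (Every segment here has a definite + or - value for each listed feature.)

ʎ, ɲ

First, the [+sonorant] segments are /n, ɥ, ʎ, w, ɲ, ɱ, ɭ, ɾ/.
Then [+dorsal] gives /ɥ, ʎ, w, ɲ/.
Of those, [-round] leaves /ʎ, ɲ/.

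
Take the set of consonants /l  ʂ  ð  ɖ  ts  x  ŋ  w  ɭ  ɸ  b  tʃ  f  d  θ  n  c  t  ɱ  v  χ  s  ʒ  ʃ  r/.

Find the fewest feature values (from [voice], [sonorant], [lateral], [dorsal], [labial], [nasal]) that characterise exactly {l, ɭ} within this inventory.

[+lateral]

/l, ɭ/ are exactly the [+lateral] segments in the inventory, so a single feature suffices.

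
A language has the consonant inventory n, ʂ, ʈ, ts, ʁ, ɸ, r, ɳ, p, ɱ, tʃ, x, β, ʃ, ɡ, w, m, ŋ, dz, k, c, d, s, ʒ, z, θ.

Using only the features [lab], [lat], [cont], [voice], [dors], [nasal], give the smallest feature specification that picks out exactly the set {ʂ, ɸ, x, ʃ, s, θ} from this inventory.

[-voice, +cont]

Every target segment is [-voice], [+continuant]; each remaining inventory member fails at least one of these. Each conjunct is needed — [+continuant] alone would also admit /ʁ, r, β, w, …/; [-voice] alone would also admit /ʈ, ts, p, tʃ, …/ — and no other single listed feature has exactly this extension, so two is the minimum.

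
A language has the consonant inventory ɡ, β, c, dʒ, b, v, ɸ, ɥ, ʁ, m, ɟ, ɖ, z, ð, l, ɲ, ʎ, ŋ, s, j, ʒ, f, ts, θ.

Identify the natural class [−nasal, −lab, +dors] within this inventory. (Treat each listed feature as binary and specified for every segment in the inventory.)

Eliminate segments failing any feature: /β, b, v, ɸ, ɥ, f/ are [+labial]; /dʒ, ɖ, z, ð, l, s, ʒ, ts, θ/ are [−dorsal]; /m, ɲ, ŋ/ are [+nasal]. The remaining /ɡ, c, ʁ, ɟ, ʎ, j/ satisfy [−nasal], [−labial], [+dorsal].

ɡ, c, ʁ, ɟ, ʎ, j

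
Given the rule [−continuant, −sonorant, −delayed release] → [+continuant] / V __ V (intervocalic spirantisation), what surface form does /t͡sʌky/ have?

[t͡sʌxy]

/k/ satisfies [−continuant, −sonorant, −delayed release] and sits in V __ V. The [+continuant] counterpart of the voiceless velar stop is /x/. Other segments in /t͡sʌky/ either fail the structural description or are not in the environment, so the surface form is [t͡sʌxy].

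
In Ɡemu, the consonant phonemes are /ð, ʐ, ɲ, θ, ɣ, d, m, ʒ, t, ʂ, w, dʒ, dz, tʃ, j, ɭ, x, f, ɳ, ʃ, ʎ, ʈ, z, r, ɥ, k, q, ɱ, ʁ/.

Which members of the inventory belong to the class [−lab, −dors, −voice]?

First, the [−labial] segments are /ð, ʐ, ɲ, θ, ɣ, d, ʒ, t, ʂ, dʒ, dz, tʃ, j, ɭ, x, ɳ, ʃ, ʎ, ʈ, z, r, k, q, ʁ/.
Of those, [−dorsal] gives /ð, ʐ, θ, d, ʒ, t, ʂ, dʒ, dz, tʃ, ɭ, ɳ, ʃ, ʈ, z, r/.
Then [−voice] leaves /θ, t, ʂ, tʃ, ʃ, ʈ/.

θ, t, ʂ, tʃ, ʃ, ʈ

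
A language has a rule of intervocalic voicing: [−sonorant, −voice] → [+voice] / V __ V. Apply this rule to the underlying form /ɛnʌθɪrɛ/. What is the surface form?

[ɛnʌðɪrɛ]

The only segment in the rule's environment that also matches [−sonorant, −voice] is /θ/. Applying [+voice] turns the voiceless dental fricative into /ð/ (voiced dental fricative), giving [ɛnʌðɪrɛ].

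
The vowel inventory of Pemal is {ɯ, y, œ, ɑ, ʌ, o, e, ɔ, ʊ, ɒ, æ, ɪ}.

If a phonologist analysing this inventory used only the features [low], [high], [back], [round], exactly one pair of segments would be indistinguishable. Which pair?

ɔ, o

Both /ɔ/ and /o/ are [-low], [-high], [+back], [+round]. Since the list omits [tense] — which does distinguish the mid back rounded lax vowel from the mid back rounded tense vowel — this pair collapses; all other pairs remain distinct.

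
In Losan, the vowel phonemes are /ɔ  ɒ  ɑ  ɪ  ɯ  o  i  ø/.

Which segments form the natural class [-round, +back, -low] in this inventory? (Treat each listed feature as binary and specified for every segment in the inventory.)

First, the [-round] segments are /ɑ, ɪ, ɯ, i/.
Within that set, [+back] gives /ɑ, ɯ/.
Intersecting with [-low] leaves /ɯ/.

ɯ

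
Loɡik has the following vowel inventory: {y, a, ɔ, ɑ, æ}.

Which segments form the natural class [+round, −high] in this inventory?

Checking each segment against [+round], [−high]: /ɔ/ (mid back rounded lax vowel) satisfies every feature; every other segment in the inventory fails at least one.

ɔ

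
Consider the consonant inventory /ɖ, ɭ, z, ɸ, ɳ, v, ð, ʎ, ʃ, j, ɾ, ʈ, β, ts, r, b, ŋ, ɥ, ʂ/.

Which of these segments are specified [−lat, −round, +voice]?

ɖ, z, ɳ, v, ð, j, ɾ, β, r, b, ŋ

Eliminate segments failing any feature: /ɭ, ʎ/ are [+lateral]; /ɸ, ʃ, ʈ, ts, ʂ/ are [−voice]; /ɥ/ is [+round]. The remaining /ɖ, z, ɳ, v, ð, j, ɾ, β, r, b, ŋ/ satisfy [−lateral], [−round], [+voice].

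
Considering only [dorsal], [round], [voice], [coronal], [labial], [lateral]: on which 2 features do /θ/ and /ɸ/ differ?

[labial], [coronal]

/θ/ (voiceless dental fricative) and /ɸ/ (voiceless bilabial fricative) agree on [−dorsal], [−round], [−voice], [−lateral]. They differ on [labial] (/θ/ [−], /ɸ/ [+]), [coronal] (/θ/ [+], /ɸ/ [−]).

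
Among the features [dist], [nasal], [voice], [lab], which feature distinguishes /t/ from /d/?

[voice]

/t/ (voiceless alveolar stop) and /d/ (voiced alveolar stop) agree on [-distributed], [-nasal], [-labial]. They differ on [voice] (/t/ [-], /d/ [+]).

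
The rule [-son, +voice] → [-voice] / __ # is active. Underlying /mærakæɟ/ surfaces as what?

[mærakæc]

The only segment in the rule's environment that also matches [-son, +voice] is /ɟ/. Applying [-voice] turns the voiced palatal stop into /c/ (voiceless palatal stop), giving [mærakæc].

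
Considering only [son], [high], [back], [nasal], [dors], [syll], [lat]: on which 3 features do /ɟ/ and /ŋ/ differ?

/ɟ/ is the voiced palatal stop and /ŋ/ is the velar nasal. Both are [+high], [+dorsal], [-syllabic], [-lateral]. /ɟ/ is [-sonorant] while /ŋ/ is [+sonorant]; /ɟ/ is [-nasal] while /ŋ/ is [+nasal]; /ɟ/ is [-back] while /ŋ/ is [+back], so the distinguishing features are [sonorant], [nasal], [back].

[sonorant], [nasal], [back]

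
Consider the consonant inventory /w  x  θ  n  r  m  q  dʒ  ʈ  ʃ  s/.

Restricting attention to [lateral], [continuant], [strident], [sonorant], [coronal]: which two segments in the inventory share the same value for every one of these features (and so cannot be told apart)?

/s/ (voiceless alveolar fricative) and /ʃ/ (voiceless postalveolar fricative) are both [-lateral], [+continuant], [+strident], [-sonorant], [+coronal], so none of the listed features separates them. (They do differ in [anterior] and [distributed], which are not among the given features.) Every other pair in the inventory differs on at least one listed feature.

s, ʃ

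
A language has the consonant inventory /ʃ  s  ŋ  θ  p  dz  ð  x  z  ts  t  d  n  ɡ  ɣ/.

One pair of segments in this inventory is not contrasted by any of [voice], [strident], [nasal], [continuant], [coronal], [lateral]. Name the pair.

On the given features, /s/ and /ʃ/ have an identical profile: [-voice], [+strident], [-nasal], [+continuant], [+coronal], [-lateral]. No other two segments in the inventory coincide on all 6 features. (They do differ in [anterior] and [distributed], which are not among the given features.)

s, ʃ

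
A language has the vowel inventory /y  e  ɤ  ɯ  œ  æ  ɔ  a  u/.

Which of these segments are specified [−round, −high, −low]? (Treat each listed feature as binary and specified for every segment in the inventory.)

e, ɤ

Checking each segment against [−round], [−high], [−low]: /e/ (mid front unrounded tense vowel), /ɤ/ (mid back unrounded tense vowel) satisfy every feature; every other segment in the inventory fails at least one.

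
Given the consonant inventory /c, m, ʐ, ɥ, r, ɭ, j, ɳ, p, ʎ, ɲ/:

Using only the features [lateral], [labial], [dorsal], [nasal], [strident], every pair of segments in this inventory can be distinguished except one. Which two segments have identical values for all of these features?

j, c

/j/ (palatal glide) and /c/ (voiceless palatal stop) are both [−lateral], [−labial], [+dorsal], [−nasal], [−strident], so none of the listed features separates them. (They do differ in [sonorant], [voice] and [continuant], which are not among the given features.) Every other pair in the inventory differs on at least one listed feature.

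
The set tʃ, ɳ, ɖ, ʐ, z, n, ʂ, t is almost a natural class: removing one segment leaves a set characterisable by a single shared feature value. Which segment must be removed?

The remaining segments after removing /tʃ/ share [−distributed]; /tʃ/ (voiceless postalveolar affricate) is [+distributed]. For every other candidate removal, the leftover set fails to share any single feature value that the removed segment lacks.

tʃ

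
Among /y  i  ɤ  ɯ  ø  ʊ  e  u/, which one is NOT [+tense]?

ʊ

Every segment except /ʊ/ is [+tense]. /ʊ/ (high back rounded lax vowel) is [-tense], so it is the exception.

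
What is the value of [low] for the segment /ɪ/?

[−low]

/ɪ/ is the high front unrounded lax vowel. The feature [low] marks segments produced with the tongue body lowered; /ɪ/ lacks this property, so it is [−low].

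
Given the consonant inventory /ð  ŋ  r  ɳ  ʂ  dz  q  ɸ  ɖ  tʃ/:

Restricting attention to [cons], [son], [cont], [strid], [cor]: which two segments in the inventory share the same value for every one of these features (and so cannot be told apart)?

tʃ, dz

On the given features, /tʃ/ and /dz/ have an identical profile: [+consonantal], [-sonorant], [-continuant], [+strident], [+coronal]. No other two segments in the inventory coincide on all 5 features. (They do differ in [voice], [anterior] and [distributed], which are not among the given features.)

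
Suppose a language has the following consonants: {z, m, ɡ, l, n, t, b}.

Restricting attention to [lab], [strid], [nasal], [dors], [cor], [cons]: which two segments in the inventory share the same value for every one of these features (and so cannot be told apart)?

On the given features, /l/ and /t/ have an identical profile: [-labial], [-strident], [-nasal], [-dorsal], [+coronal], [+consonantal]. No other two segments in the inventory coincide on all 6 features. (They do differ in [sonorant], [voice] and [lateral], which are not among the given features.)

l, t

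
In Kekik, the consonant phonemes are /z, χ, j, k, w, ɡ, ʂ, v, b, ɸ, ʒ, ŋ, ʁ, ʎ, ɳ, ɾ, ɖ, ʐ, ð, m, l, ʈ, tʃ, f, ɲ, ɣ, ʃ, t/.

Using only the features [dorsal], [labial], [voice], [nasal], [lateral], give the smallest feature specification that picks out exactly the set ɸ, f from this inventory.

[-voice, +labial]

Every target segment is [-voice], [+labial]; each remaining inventory member fails at least one of these. Each conjunct is needed — [+labial] alone would also admit /w, v, b, m/; [-voice] alone would also admit /χ, k, ʂ, ʈ, …/ — and no other single listed feature has exactly this extension, so two is the minimum.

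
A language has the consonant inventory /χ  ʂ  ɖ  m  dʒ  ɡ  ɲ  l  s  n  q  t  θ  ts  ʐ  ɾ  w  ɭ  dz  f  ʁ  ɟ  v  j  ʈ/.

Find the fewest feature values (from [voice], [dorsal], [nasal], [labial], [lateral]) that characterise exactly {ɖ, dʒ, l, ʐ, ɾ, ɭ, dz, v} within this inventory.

[+voice, -nasal, -dorsal]

/ɖ, dʒ, l, ʐ, ɾ, ɭ, dz, v/ are all [+voice], [-nasal], [-dorsal], and no other segment in the inventory matches all three values. Dropping any one of them over-generates: [-nasal, -dorsal] alone would also admit /ʂ, s, t, θ, …/; [+voice, -dorsal] alone would also admit /m, n/; [+voice, -nasal] alone would also admit /ɡ, w, ʁ, ɟ, …/. No other combination of two listed features picks out exactly this set either, so fewer than three features will not do.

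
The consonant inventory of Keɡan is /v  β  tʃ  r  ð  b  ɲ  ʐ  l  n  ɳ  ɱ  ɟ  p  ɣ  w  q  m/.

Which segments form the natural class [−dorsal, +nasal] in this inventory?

n, ɳ, ɱ, m

Eliminate segments failing any feature: /v, β, tʃ, r, ð, b, ʐ, l, p/ are [−nasal]; /ɲ, ɟ, ɣ, w, q/ are [+dorsal]. The remaining /n, ɳ, ɱ, m/ satisfy [−dorsal], [+nasal].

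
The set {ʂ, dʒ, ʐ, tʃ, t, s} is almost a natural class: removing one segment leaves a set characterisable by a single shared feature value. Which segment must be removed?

t

[strident] groups all but one: /s, dʒ, tʃ, ʐ, ʂ/ share [+strident] while /t/ (voiceless alveolar stop) alone is [-strident]. Removing any other segment would not leave a single-feature class that excludes it.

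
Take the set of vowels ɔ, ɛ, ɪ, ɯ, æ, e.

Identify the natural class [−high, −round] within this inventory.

ɛ, æ, e

Checking each segment against [−high], [−round]: /ɛ/ (mid front unrounded lax vowel), /æ/ (low front unrounded vowel), /e/ (mid front unrounded tense vowel) satisfy every feature; every other segment in the inventory fails at least one.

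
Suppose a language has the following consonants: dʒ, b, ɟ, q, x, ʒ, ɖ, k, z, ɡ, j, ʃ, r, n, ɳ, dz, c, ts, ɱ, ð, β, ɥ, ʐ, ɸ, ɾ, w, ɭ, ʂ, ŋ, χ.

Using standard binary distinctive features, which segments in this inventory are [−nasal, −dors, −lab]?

dʒ, ʒ, ɖ, z, ʃ, r, dz, ts, ð, ʐ, ɾ, ɭ, ʂ

Checking each segment against [−nasal], [−dorsal], [−labial]: /dʒ/ (voiced postalveolar affricate), /ʒ/ (voiced postalveolar fricative), /ɖ/ (voiced retroflex stop), /z/ (voiced alveolar fricative), /ʃ/ (voiceless postalveolar fricative), /r/ (alveolar trill), among others, satisfy every feature; every other segment in the inventory fails at least one.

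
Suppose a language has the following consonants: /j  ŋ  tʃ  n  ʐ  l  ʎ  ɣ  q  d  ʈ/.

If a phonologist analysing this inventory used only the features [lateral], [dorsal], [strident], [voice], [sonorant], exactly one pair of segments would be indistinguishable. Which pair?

j, ŋ

Both /j/ and /ŋ/ are [−lateral], [+dorsal], [−strident], [+voice], [+sonorant]. Since the list omits [nasal], [continuant] and [back] — which do distinguish the palatal glide from the velar nasal — this pair collapses; all other pairs remain distinct.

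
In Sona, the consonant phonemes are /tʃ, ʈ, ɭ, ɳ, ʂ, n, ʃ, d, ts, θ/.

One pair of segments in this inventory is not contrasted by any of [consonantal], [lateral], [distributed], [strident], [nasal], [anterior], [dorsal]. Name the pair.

ʃ, tʃ

On the given features, /ʃ/ and /tʃ/ have an identical profile: [+consonantal], [-lateral], [+distributed], [+strident], [-nasal], [-anterior], [-dorsal]. No other two segments in the inventory coincide on all 7 features. (They do differ in [continuant], which is not among the given features.)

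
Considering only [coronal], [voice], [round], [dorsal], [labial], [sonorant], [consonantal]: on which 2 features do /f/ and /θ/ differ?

[labial], [coronal]

/f/ (voiceless labiodental fricative) and /θ/ (voiceless dental fricative) agree on [-voice], [-round], [-dorsal], [-sonorant], [+consonantal]. They differ on [labial] (/f/ [+], /θ/ [-]), [coronal] (/f/ [-], /θ/ [+]).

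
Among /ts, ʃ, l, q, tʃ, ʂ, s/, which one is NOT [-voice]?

Every segment except /l/ is [-voice]. /l/ (alveolar lateral approximant) is [+voice], so it is the exception.

l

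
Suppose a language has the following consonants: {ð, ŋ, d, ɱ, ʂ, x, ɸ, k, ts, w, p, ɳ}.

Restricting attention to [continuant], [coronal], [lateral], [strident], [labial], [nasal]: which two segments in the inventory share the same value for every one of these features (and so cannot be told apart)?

w, ɸ

/w/ (labial-velar glide) and /ɸ/ (voiceless bilabial fricative) are both [+continuant], [−coronal], [−lateral], [−strident], [+labial], [−nasal], so none of the listed features separates them. (They do differ in [sonorant], [voice], [round] and [dorsal], which are not among the given features.) Every other pair in the inventory differs on at least one listed feature.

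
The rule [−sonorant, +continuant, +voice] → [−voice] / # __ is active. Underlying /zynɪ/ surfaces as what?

Only the initial segment /z/ is both word-initial and matches the structural description. It is a voiced alveolar fricative, so [−sonorant, +continuant, +voice] holds; changing it to [−voice] with all other features held fixed yields /s/ (voiceless alveolar fricative). No other segment meets both the structural description and the environment, so the output is [synɪ].

[synɪ]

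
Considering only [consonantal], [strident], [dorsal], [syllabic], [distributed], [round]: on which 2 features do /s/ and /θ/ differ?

[strident], [distributed]

/s/ is the voiceless alveolar fricative and /θ/ is the voiceless dental fricative. Both are [+consonantal], [−dorsal], [−syllabic], [−round]. /s/ is [+strident] while /θ/ is [−strident]; /s/ is [−distributed] while /θ/ is [+distributed], so the distinguishing features are [strident], [distributed].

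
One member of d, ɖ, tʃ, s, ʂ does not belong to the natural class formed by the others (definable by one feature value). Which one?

tʃ

/ʂ, s, d, ɖ/ are all [-distributed], but /tʃ/ (voiceless postalveolar affricate) is [+distributed]. No other single segment can be removed to leave a set sharing one feature value that the removed segment lacks, so /tʃ/ is the odd one out.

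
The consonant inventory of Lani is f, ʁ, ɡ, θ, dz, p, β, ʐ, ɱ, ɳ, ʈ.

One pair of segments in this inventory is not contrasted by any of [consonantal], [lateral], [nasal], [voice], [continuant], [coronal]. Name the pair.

ʁ, β

Both /ʁ/ and /β/ are [+consonantal], [-lateral], [-nasal], [+voice], [+continuant], [-coronal]. Since the list omits [labial] and [dorsal] — which do distinguish the voiced uvular fricative from the voiced bilabial fricative — this pair collapses; all other pairs remain distinct.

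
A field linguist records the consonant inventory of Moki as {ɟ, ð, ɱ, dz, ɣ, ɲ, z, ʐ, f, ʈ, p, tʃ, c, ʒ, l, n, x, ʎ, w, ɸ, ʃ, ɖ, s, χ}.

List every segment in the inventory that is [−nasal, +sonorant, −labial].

Checking each segment against [−nasal], [+sonorant], [−labial]: /l/ (alveolar lateral approximant), /ʎ/ (palatal lateral approximant) satisfy every feature; every other segment in the inventory fails at least one.

l, ʎ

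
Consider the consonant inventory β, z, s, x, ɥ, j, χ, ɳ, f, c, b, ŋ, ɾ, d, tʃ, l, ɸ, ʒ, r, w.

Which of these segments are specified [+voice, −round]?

β, z, j, ɳ, b, ŋ, ɾ, d, l, ʒ, r

Eliminate segments failing any feature: /s, x, χ, f, c, tʃ, ɸ/ are [−voice]; /ɥ, w/ are [+round]. The remaining /β, z, j, ɳ, b, ŋ, ɾ, d, l, ʒ, r/ satisfy [+voice], [−round].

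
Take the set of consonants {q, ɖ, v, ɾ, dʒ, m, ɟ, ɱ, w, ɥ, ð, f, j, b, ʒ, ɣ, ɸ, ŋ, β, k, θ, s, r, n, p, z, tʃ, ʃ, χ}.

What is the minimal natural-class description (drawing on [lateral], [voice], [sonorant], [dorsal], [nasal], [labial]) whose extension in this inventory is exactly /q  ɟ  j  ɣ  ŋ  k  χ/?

The class [-labial], [+dorsal] has exactly /q, ɟ, j, ɣ, ŋ, k, χ/ as its extension in this inventory. No smaller conjunction from the listed features achieves this: [+dorsal] alone would also admit /w, ɥ/; [-labial] alone would also admit /ɖ, ɾ, dʒ, ð, …/; and checking the remaining single features turns up none with this extension.

[-labial, +dorsal]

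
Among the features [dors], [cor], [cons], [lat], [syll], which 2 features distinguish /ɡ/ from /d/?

/ɡ/ (voiced velar stop) and /d/ (voiced alveolar stop) agree on [+consonantal], [−lateral], [−syllabic]. They differ on [coronal] (/ɡ/ [−], /d/ [+]), [dorsal] (/ɡ/ [+], /d/ [−]).

[coronal], [dorsal]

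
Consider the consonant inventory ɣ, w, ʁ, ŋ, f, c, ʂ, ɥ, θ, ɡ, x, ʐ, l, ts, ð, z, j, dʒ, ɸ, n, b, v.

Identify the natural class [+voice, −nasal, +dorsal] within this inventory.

Eliminate segments failing any feature: /ŋ, n/ are [+nasal]; /f, c, ʂ, θ, x, ts, ɸ/ are [−voice]; /ʐ, l, ð, z, dʒ, b, v/ are [−dorsal]. The remaining /ɣ, w, ʁ, ɥ, ɡ, j/ satisfy [+voice], [−nasal], [+dorsal].

ɣ, w, ʁ, ɥ, ɡ, j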